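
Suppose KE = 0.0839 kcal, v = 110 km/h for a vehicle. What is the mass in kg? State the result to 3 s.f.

0.752 kg

Rearranging KE = ½mv² for m: m = 2·KE/v².
KE = 0.0839 kcal = 351.0 J; v = 110 km/h = 30.56 m/s.
m = 0.7520 kg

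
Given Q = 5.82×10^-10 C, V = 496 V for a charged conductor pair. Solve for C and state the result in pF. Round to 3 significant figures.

C is given directly by: C = Q/V.
Q = 5.82×10^-10 C; V = 496 V.
C = 1.173×10^-12 F
1.173×10^-12 F × (1 pF / 1.000×10^-12 F) = 1.173 pF

1.17 pF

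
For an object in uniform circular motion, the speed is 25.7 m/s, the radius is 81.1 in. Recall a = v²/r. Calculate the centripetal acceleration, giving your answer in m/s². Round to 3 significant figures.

321 m/s²

Directly: a = v²/r.
v = 25.7 m/s; r = 81.1 in = 2.060 m.
a = 320.6 m/s²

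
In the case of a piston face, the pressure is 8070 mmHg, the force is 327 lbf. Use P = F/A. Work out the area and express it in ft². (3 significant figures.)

0.0146 ft²

Solving P = F/A for A: A = F/P.
P = 8070 mmHg = 1.076×10^6 Pa; F = 327 lbf = 1455 N.
A = 0.001352 m²
0.001352 m² × (1 ft² / 0.09290 m²) = 0.01455 ft²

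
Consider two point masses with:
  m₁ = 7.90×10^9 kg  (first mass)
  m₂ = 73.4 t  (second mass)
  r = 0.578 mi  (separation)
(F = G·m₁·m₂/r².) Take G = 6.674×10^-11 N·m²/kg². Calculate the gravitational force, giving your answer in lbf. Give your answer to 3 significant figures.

0.0101 lbf

F is given directly by: F = Gm₁m₂/r².
m₁ = 7.90×10^9 kg; m₂ = 73.4 t = 73400 kg; r = 0.578 mi = 930.2 m; G = 6.674×10^-11 N·m²/kg².
F = 0.04473 N
0.04473 N × (1 lbf / 4.448 N) = 0.01005 lbf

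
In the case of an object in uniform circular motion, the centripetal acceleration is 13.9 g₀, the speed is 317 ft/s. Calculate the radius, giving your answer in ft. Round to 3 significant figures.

Rearranging: r = v²/a.
a = 13.9 g₀ = 136.3 m/s²; v = 317 ft/s = 96.62 m/s.
r = 68.49 m
68.49 m × (1 ft / 0.3048 m) = 224.7 ft

225 ft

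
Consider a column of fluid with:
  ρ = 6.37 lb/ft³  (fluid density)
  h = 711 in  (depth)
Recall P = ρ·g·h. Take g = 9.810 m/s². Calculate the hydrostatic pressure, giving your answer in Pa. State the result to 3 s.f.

18100 Pa

Directly: P = ρgh.
ρ = 6.37 lb/ft³ = 102.0 kg/m³; h = 711 in = 18.06 m; g = 9.810 m/s².
P = 18077 Pa  (the unit combination reduces to kg/(m·s²) = Pa)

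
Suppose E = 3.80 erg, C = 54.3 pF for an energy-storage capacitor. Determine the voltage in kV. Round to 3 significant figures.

0.118 kV

Rearranging: V = √(2E/C).
E = 3.80 erg = 3.800×10^-7 J; C = 54.3 pF = 5.430×10^-11 F.
V = 118.3 V  (the unit combination reduces to kg·m²/(A·s³) = V)
118.3 V × (1 kV / 1000 V) = 0.1183 kV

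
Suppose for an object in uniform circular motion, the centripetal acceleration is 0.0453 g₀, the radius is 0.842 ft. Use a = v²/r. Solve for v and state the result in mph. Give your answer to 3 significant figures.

Rearranging a = v²/r for v: v = √(a·r).
a = 0.0453 g₀ = 0.4442 m/s²; r = 0.842 ft = 0.2566 m.
v = 0.3377 m/s
0.3377 m/s × (1 mph / 0.4470 m/s) = 0.7553 mph

0.755 mph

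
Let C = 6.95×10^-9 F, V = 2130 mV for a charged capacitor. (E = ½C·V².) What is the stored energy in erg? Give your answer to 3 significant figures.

0.158 erg

E is given directly by: E = ½CV².
C = 6.95×10^-9 F; V = 2130 mV = 2.130 V.
E = 1.577×10^-8 J  (the unit combination reduces to kg·m²/s² = J)
1.577×10^-8 J × (1 erg / 1.000×10^-7 J) = 0.1577 erg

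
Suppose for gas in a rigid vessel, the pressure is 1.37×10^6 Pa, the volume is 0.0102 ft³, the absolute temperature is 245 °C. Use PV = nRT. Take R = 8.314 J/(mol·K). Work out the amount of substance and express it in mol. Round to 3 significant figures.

0.0919 mol

Rearranging: n = PV/(RT).
P = 1.37×10^6 Pa; V = 0.0102 ft³ = 2.888×10^-4 m³; T = 245 °C = 518.1 K; R = 8.314 J/(mol·K).
n = 0.09185 mol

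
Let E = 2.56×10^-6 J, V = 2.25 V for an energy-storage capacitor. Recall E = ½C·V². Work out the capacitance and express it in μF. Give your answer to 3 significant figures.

1.01 μF

Rearranging: C = 2E/V².
E = 2.56×10^-6 J; V = 2.25 V.
C = 1.011×10^-6 F
1.011×10^-6 F × (1 μF / 1.000×10^-6 F) = 1.011 μF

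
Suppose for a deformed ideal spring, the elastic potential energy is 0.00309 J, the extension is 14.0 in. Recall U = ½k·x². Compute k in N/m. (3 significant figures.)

0.0489 N/m

Rearranging U = ½k·x² for k: k = 2U/x².
U = 0.00309 J; x = 14.0 in = 0.3556 m.
k = 0.04887 N/m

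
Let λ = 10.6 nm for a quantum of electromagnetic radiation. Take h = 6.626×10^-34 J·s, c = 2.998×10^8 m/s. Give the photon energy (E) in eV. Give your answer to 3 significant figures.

117 eV

E is given directly by: E = hc/λ.
λ = 10.6 nm = 1.060×10^-8 m; h = 6.626×10^-34 J·s; c = 2.998×10^8 m/s.
E = 1.874×10^-17 J
1.874×10^-17 J × (1 eV / 1.602×10^-19 J) = 117.0 eV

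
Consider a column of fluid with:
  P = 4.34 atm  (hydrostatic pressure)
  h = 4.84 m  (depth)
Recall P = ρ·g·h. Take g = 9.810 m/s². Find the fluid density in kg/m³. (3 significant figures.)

Rearranging: ρ = P/(g·h).
P = 4.34 atm = 4.398×10^5 Pa; h = 4.84 m; g = 9.810 m/s².
ρ = 9262 kg/m³

9260 kg/m³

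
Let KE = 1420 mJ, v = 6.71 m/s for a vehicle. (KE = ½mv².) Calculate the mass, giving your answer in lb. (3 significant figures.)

0.139 lb

Rearranging: m = 2·KE/v².
KE = 1420 mJ = 1.420 J; v = 6.71 m/s.
m = 0.06308 kg
0.06308 kg × (1 lb / 0.4536 kg) = 0.1391 lb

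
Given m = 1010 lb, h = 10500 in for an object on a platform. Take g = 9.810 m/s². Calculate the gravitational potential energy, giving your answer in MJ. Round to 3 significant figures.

PE is given directly by: PE = mgh.
m = 1010 lb = 458.1 kg; h = 10500 in = 266.7 m; g = 9.810 m/s².
PE = 1.199×10^6 J  (the unit combination reduces to kg·m²/s² = J)
1.199×10^6 J × (1 MJ / 1.000×10^6 J) = 1.199 MJ

1.20 MJ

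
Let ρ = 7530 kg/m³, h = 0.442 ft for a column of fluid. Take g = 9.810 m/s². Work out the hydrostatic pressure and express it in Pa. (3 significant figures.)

Directly: P = ρgh.
ρ = 7530 kg/m³; h = 0.442 ft = 0.1347 m; g = 9.810 m/s².
P = 9952 Pa  (the unit combination reduces to kg/(m·s²) = Pa)

9950 Pa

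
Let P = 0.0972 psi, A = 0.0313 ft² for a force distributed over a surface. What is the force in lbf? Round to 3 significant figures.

Rearranging: F = P·A.
P = 0.0972 psi = 670.2 Pa; A = 0.0313 ft² = 0.002908 m².
F = 1.949 N
1.949 N × (1 lbf / 4.448 N) = 0.4381 lbf

0.438 lbf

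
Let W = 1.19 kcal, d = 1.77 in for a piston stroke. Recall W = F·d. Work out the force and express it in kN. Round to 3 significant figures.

Solving W = F·d for F: F = W/d.
W = 1.19 kcal = 4979 J; d = 1.77 in = 0.04496 m.
F = 1.107×10^5 N
1.107×10^5 N × (1 kN / 1000 N) = 110.7 kN

111 kN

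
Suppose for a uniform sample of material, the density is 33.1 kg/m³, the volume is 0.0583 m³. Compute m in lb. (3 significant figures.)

4.25 lb

Rearranging: m = ρV.
ρ = 33.1 kg/m³; V = 0.0583 m³.
m = 1.930 kg
1.930 kg × (1 lb / 0.4536 kg) = 4.254 lb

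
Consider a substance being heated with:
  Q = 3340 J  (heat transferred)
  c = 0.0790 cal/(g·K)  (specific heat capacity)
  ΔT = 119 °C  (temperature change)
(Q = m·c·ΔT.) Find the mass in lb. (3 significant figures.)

Solving Q = m·c·ΔT for m: m = Q/(c·ΔT).
Q = 3340 J; c = 0.0790 cal/(g·K) = 330.5 J/(kg·K); ΔT = 119 °C = 119.0 K.
m = 0.08491 kg
0.08491 kg × (1 lb / 0.4536 kg) = 0.1872 lb

0.187 lb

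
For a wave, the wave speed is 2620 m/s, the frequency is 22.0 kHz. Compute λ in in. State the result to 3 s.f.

Rearranging v = f·λ for λ: λ = v/f.
v = 2620 m/s; f = 22.0 kHz = 22000 Hz.
λ = 0.1191 m
0.1191 m × (1 in / 0.02540 m) = 4.689 in

4.69 in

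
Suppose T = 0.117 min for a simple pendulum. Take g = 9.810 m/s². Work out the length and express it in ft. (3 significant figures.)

Solving T = 2π√(L/g) for L: L = g·(T/2π)².
T = 0.117 min = 7.020 s; g = 9.810 m/s².
L = 12.25 m
12.25 m × (1 ft / 0.3048 m) = 40.18 ft

40.2 ft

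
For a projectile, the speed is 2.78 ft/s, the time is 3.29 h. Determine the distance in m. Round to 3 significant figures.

Rearranging v = d/t for d: d = v·t.
v = 2.78 ft/s = 0.8473 m/s; t = 3.29 h = 11844 s.
d = 10036 m

10000 m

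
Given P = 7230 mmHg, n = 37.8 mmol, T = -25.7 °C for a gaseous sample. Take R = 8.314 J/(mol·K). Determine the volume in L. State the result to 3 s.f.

0.0807 L

Solving PV = nRT for V: V = nRT/P.
P = 7230 mmHg = 9.639×10^5 Pa; n = 37.8 mmol = 0.03780 mol; T = -25.7 °C = 247.4 K; R = 8.314 J/(mol·K).
V = 8.068×10^-5 m³
8.068×10^-5 m³ × (1 L / 0.001000 m³) = 0.08068 L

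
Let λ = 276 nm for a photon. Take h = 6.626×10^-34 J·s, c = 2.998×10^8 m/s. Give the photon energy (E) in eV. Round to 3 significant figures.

E is given directly by: E = hc/λ.
λ = 276 nm = 2.760×10^-7 m; h = 6.626×10^-34 J·s; c = 2.998×10^8 m/s.
E = 7.197×10^-19 J
7.197×10^-19 J × (1 eV / 1.602×10^-19 J) = 4.492 eV

4.49 eV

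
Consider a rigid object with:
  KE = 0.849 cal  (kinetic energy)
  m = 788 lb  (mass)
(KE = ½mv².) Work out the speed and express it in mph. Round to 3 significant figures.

Rearranging: v = √(2·KE/m).
KE = 0.849 cal = 3.552 J; m = 788 lb = 357.4 kg.
v = 0.1410 m/s
0.1410 m/s × (1 mph / 0.4470 m/s) = 0.3154 mph

0.315 mph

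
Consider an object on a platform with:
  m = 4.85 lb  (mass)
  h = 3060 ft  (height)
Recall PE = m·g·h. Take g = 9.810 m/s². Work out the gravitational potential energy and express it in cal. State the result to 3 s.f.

4810 cal

Directly: PE = mgh.
m = 4.85 lb = 2.200 kg; h = 3060 ft = 932.7 m; g = 9.810 m/s².
PE = 20129 J
20129 J × (1 cal / 4.184 J) = 4811 cal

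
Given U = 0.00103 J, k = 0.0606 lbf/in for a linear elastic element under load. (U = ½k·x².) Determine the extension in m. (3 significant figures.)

0.0139 m

Solving U = ½k·x² for x: x = √(2U/k).
U = 0.00103 J; k = 0.0606 lbf/in = 10.61 N/m.
x = 0.01393 m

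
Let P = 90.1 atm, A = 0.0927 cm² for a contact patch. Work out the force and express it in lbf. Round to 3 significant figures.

19.0 lbf

Solving P = F/A for F: F = P·A.
P = 90.1 atm = 9.129×10^6 Pa; A = 0.0927 cm² = 9.270×10^-6 m².
F = 84.63 N
84.63 N × (1 lbf / 4.448 N) = 19.03 lbf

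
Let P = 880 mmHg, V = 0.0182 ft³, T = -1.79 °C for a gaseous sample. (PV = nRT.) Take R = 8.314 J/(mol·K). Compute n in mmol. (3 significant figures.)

26.8 mmol

From the ideal-gas law: n = PV/(RT).
P = 880 mmHg = 1.173×10^5 Pa; V = 0.0182 ft³ = 5.154×10^-4 m³; T = -1.79 °C = 271.4 K; R = 8.314 J/(mol·K).
n = 0.02680 mol
0.02680 mol × (1 mmol / 0.001000 mol) = 26.80 mmol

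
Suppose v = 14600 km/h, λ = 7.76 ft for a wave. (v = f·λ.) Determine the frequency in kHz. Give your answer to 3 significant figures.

1.71 kHz

Solving v = f·λ for f: f = v/λ.
v = 14600 km/h = 4056 m/s; λ = 7.76 ft = 2.365 m.
f = 1715 Hz
1715 Hz × (1 kHz / 1000 Hz) = 1.715 kHz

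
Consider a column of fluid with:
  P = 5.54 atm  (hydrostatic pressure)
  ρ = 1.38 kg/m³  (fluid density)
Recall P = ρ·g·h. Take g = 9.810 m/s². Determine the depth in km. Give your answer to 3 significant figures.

41.5 km

Rearranging P = ρ·g·h for h: h = P/(ρ·g).
P = 5.54 atm = 5.613×10^5 Pa; ρ = 1.38 kg/m³; g = 9.810 m/s².
h = 41465 m
41465 m × (1 km / 1000 m) = 41.46 km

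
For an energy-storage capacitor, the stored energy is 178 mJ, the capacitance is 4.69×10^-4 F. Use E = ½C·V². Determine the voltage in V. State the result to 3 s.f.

27.6 V

Solving E = ½C·V² for V: V = √(2E/C).
E = 178 mJ = 0.1780 J; C = 4.69×10^-4 F.
V = 27.55 V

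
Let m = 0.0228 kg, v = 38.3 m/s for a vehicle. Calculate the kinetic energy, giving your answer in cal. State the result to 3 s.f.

KE is given directly by: KE = ½mv².
m = 0.0228 kg; v = 38.3 m/s.
KE = 16.72 J  (the unit combination reduces to kg·m²/s² = J)
16.72 J × (1 cal / 4.184 J) = 3.997 cal

4.00 cal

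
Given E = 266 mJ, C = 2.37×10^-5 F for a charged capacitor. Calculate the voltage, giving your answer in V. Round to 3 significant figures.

Solving E = ½C·V² for V: V = √(2E/C).
E = 266 mJ = 0.2660 J; C = 2.37×10^-5 F.
V = 149.8 V

150 V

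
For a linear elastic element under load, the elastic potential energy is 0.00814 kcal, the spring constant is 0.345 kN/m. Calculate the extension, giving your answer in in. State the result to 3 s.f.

17.5 in

Rearranging U = ½k·x² for x: x = √(2U/k).
U = 0.00814 kcal = 34.06 J; k = 0.345 kN/m = 345.0 N/m.
x = 0.4443 m
0.4443 m × (1 in / 0.02540 m) = 17.49 in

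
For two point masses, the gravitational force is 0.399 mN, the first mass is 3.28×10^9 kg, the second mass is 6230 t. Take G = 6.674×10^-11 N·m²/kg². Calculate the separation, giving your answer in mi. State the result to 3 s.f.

36.3 mi

Rearranging F = G·m₁·m₂/r² for r: r = √(G·m₁m₂/F).
F = 0.399 mN = 3.990×10^-4 N; m₁ = 3.28×10^9 kg; m₂ = 6230 t = 6.230×10^6 kg; G = 6.674×10^-11 N·m²/kg².
r = 58464 m
58464 m × (1 mi / 1609 m) = 36.33 mi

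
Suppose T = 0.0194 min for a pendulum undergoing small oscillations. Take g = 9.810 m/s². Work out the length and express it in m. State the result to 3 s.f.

0.337 m

Rearranging: L = g·(T/2π)².
T = 0.0194 min = 1.164 s; g = 9.810 m/s².
L = 0.3367 m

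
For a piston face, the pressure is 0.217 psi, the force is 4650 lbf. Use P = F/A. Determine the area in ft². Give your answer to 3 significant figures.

Solving P = F/A for A: A = F/P.
P = 0.217 psi = 1496 Pa; F = 4650 lbf = 20684 N.
A = 13.82 m²
13.82 m² × (1 ft² / 0.09290 m²) = 148.8 ft²

149 ft²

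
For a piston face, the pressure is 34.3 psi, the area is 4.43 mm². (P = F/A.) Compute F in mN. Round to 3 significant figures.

Solving P = F/A for F: F = P·A.
P = 34.3 psi = 2.365×10^5 Pa; A = 4.43 mm² = 4.430×10^-6 m².
F = 1.048 N
1.048 N × (1 mN / 0.001000 N) = 1048 mN

1050 mN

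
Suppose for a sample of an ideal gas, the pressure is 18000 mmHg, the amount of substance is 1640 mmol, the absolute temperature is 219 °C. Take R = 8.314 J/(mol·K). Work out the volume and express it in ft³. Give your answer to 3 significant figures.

Solving PV = nRT for V: V = nRT/P.
P = 18000 mmHg = 2.400×10^6 Pa; n = 1640 mmol = 1.640 mol; T = 219 °C = 492.1 K; R = 8.314 J/(mol·K).
V = 0.002796 m³
0.002796 m³ × (1 ft³ / 0.02832 m³) = 0.09875 ft³

0.0987 ft³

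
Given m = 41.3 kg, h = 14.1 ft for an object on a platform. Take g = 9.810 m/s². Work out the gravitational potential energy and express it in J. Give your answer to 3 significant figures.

PE is given directly by: PE = mgh.
m = 41.3 kg; h = 14.1 ft = 4.298 m; g = 9.810 m/s².
PE = 1741 J

1740 J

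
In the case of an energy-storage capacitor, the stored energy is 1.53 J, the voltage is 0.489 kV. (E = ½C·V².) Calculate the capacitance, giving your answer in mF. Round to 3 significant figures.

0.0128 mF

Rearranging: C = 2E/V².
E = 1.53 J; V = 0.489 kV = 489.0 V.
C = 1.280×10^-5 F
1.280×10^-5 F × (1 mF / 0.001000 F) = 0.01280 mF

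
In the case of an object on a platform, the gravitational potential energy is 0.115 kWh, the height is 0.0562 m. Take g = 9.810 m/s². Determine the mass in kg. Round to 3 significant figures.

Rearranging: m = PE/(g·h).
PE = 0.115 kWh = 4.140×10^5 J; h = 0.0562 m; g = 9.810 m/s².
m = 7.509×10^5 kg

7.51×10^5 kg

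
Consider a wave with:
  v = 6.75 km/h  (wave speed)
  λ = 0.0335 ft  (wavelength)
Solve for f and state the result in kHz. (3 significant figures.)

0.184 kHz

Solving v = f·λ for f: f = v/λ.
v = 6.75 km/h = 1.875 m/s; λ = 0.0335 ft = 0.01021 m.
f = 183.6 Hz
183.6 Hz × (1 kHz / 1000 Hz) = 0.1836 kHz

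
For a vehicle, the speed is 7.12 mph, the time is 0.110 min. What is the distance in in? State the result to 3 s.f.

827 in

Rearranging v = d/t for d: d = v·t.
v = 7.12 mph = 3.183 m/s; t = 0.110 min = 6.600 s.
d = 21.01 m
21.01 m × (1 in / 0.02540 m) = 827.1 in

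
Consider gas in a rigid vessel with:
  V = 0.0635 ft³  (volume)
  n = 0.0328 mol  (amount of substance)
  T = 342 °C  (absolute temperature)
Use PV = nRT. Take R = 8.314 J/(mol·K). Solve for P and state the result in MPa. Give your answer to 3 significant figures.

0.0933 MPa

Directly: P = nRT/V.
V = 0.0635 ft³ = 0.001798 m³; n = 0.0328 mol; T = 342 °C = 615.1 K; R = 8.314 J/(mol·K).
P = 93292 Pa
93292 Pa × (1 MPa / 1.000×10^6 Pa) = 0.09329 MPa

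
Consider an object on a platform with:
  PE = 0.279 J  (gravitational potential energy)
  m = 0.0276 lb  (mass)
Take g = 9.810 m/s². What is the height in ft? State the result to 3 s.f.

7.45 ft

Solving PE = m·g·h for h: h = PE/(m·g).
PE = 0.279 J; m = 0.0276 lb = 0.01252 kg; g = 9.810 m/s².
h = 2.272 m
2.272 m × (1 ft / 0.3048 m) = 7.453 ft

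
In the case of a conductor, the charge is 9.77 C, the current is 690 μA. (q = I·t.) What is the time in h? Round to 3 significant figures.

Solving q = I·t for t: t = q/I.
q = 9.77 C; I = 690 μA = 6.900×10^-4 A.
t = 14159 s
14159 s × (1 h / 3600 s) = 3.933 h

3.93 h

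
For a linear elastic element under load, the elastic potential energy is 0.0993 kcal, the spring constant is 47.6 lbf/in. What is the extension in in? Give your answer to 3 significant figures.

Rearranging: x = √(2U/k).
U = 0.0993 kcal = 415.5 J; k = 47.6 lbf/in = 8336 N/m.
x = 0.3157 m
0.3157 m × (1 in / 0.02540 m) = 12.43 in

12.4 in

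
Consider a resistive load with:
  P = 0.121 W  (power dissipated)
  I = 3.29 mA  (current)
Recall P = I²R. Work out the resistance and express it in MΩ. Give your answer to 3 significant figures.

0.0112 MΩ

Rearranging P = I²R for R: R = P/I².
P = 0.121 W; I = 3.29 mA = 0.003290 A.
R = 11179 Ω
11179 Ω × (1 MΩ / 1.000×10^6 Ω) = 0.01118 MΩ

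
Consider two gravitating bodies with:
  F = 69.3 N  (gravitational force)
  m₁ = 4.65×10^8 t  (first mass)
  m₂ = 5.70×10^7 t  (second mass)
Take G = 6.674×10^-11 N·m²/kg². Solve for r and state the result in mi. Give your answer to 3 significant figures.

99.3 mi

Rearranging: r = √(G·m₁m₂/F).
F = 69.3 N; m₁ = 4.65×10^8 t = 4.650×10^11 kg; m₂ = 5.70×10^7 t = 5.700×10^10 kg; G = 6.674×10^-11 N·m²/kg².
r = 1.598×10^5 m
1.598×10^5 m × (1 mi / 1609 m) = 99.28 mi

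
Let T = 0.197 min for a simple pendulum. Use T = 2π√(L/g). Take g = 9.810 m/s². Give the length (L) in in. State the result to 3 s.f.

Solving T = 2π√(L/g) for L: L = g·(T/2π)².
T = 0.197 min = 11.82 s; g = 9.810 m/s².
L = 34.72 m
34.72 m × (1 in / 0.02540 m) = 1367 in

1370 in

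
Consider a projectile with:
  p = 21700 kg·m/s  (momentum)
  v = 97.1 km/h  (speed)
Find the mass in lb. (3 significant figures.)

1770 lb

Rearranging: m = p/v.
p = 21700 kg·m/s; v = 97.1 km/h = 26.97 m/s.
m = 804.5 kg
804.5 kg × (1 lb / 0.4536 kg) = 1774 lb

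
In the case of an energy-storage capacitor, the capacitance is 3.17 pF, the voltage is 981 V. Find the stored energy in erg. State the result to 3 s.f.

15.3 erg

E is given directly by: E = ½CV².
C = 3.17 pF = 3.170×10^-12 F; V = 981 V.
E = 1.525×10^-6 J
1.525×10^-6 J × (1 erg / 1.000×10^-7 J) = 15.25 erg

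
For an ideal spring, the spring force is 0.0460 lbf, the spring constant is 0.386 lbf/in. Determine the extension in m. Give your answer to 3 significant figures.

From Hooke's law: x = F/k.
F = 0.0460 lbf = 0.2046 N; k = 0.386 lbf/in = 67.60 N/m.
x = 0.003027 m

0.00303 m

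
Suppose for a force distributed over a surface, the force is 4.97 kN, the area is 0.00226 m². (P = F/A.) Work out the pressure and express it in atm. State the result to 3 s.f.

21.7 atm

P is given directly by: P = F/A.
F = 4.97 kN = 4970 N; A = 0.00226 m².
P = 2.199×10^6 Pa
2.199×10^6 Pa × (1 atm / 1.013×10^5 Pa) = 21.70 atm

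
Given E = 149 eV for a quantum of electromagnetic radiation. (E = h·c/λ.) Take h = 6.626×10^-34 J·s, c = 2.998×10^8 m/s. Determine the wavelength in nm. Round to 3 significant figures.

Rearranging: λ = hc/E.
E = 149 eV = 2.387×10^-17 J; h = 6.626×10^-34 J·s; c = 2.998×10^8 m/s.
λ = 8.321×10^-9 m
8.321×10^-9 m × (1 nm / 1.000×10^-9 m) = 8.321 nm

8.32 nm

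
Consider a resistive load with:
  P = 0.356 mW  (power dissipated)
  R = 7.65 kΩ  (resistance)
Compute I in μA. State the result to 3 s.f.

216 μA

Rearranging: I = √(P/R).
P = 0.356 mW = 3.560×10^-4 W; R = 7.65 kΩ = 7650 Ω.
I = 2.157×10^-4 A
2.157×10^-4 A × (1 μA / 1.000×10^-6 A) = 215.7 μA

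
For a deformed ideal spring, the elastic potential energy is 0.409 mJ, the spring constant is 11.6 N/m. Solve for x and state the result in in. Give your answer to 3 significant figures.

0.331 in

Solving U = ½k·x² for x: x = √(2U/k).
U = 0.409 mJ = 4.090×10^-4 J; k = 11.6 N/m.
x = 0.008397 m
0.008397 m × (1 in / 0.02540 m) = 0.3306 in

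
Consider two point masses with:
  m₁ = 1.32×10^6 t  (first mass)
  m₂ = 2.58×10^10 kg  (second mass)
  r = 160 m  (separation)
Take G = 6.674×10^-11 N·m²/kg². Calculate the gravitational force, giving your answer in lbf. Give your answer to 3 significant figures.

20000 lbf

From Newton's law of gravitation: F = Gm₁m₂/r².
m₁ = 1.32×10^6 t = 1.320×10^9 kg; m₂ = 2.58×10^10 kg; r = 160 m; G = 6.674×10^-11 N·m²/kg².
F = 88785 N
88785 N × (1 lbf / 4.448 N) = 19960 lbf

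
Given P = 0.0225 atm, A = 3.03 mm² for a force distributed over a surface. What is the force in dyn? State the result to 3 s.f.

Rearranging: F = P·A.
P = 0.0225 atm = 2280 Pa; A = 3.03 mm² = 3.030×10^-6 m².
F = 0.006908 N
0.006908 N × (1 dyn / 1.000×10^-5 N) = 690.8 dyn

691 dyn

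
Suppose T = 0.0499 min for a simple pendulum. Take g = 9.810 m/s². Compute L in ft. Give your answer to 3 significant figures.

7.31 ft

Rearranging: L = g·(T/2π)².
T = 0.0499 min = 2.994 s; g = 9.810 m/s².
L = 2.227 m
2.227 m × (1 ft / 0.3048 m) = 7.308 ft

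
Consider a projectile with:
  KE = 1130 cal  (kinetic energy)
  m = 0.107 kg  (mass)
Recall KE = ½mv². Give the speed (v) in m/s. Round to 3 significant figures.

297 m/s

Rearranging KE = ½mv² for v: v = √(2·KE/m).
KE = 1130 cal = 4728 J; m = 0.107 kg.
v = 297.3 m/s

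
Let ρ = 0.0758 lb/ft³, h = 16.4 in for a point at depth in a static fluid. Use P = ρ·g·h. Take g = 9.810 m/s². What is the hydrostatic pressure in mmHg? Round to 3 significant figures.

P is given directly by: P = ρgh.
ρ = 0.0758 lb/ft³ = 1.214 kg/m³; h = 16.4 in = 0.4166 m; g = 9.810 m/s².
P = 4.962 Pa
4.962 Pa × (1 mmHg / 133.3 Pa) = 0.03722 mmHg

0.0372 mmHg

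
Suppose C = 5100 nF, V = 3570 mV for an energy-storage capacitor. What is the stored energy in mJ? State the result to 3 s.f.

E is given directly by: E = ½CV².
C = 5100 nF = 5.100×10^-6 F; V = 3570 mV = 3.570 V.
E = 3.250×10^-5 J  (the unit combination reduces to kg·m²/s² = J)
3.250×10^-5 J × (1 mJ / 0.001000 J) = 0.03250 mJ

0.0325 mJ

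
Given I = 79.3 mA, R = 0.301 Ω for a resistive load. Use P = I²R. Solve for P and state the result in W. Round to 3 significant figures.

P is given directly by: P = I²R.
I = 79.3 mA = 0.07930 A; R = 0.301 Ω.
P = 0.001893 W  (the unit combination reduces to kg·m²/s³ = W)

0.00189 W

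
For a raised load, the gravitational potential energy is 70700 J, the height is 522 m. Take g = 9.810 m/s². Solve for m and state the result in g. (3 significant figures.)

Rearranging PE = m·g·h for m: m = PE/(g·h).
PE = 70700 J; h = 522 m; g = 9.810 m/s².
m = 13.81 kg
13.81 kg × (1 g / 0.001000 kg) = 13806 g

13800 g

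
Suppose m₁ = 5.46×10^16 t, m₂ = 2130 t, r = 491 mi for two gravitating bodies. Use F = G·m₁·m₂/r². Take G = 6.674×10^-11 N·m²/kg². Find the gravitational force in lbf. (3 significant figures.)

From Newton's law of gravitation: F = Gm₁m₂/r².
m₁ = 5.46×10^16 t = 5.460×10^19 kg; m₂ = 2130 t = 2.130×10^6 kg; r = 491 mi = 7.902×10^5 m; G = 6.674×10^-11 N·m²/kg².
F = 12431 N
12431 N × (1 lbf / 4.448 N) = 2795 lbf

2790 lbf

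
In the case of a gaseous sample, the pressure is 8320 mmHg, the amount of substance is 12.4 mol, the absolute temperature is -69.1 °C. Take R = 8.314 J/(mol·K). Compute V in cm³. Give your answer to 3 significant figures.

From the ideal-gas law: V = nRT/P.
P = 8320 mmHg = 1.109×10^6 Pa; n = 12.4 mol; T = -69.1 °C = 204.0 K; R = 8.314 J/(mol·K).
V = 0.01896 m³
0.01896 m³ × (1 cm³ / 1.000×10^-6 m³) = 18965 cm³

19000 cm³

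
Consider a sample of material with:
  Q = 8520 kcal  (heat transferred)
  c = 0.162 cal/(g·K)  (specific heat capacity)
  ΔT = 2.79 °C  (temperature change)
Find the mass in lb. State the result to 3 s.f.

41600 lb

Rearranging Q = m·c·ΔT for m: m = Q/(c·ΔT).
Q = 8520 kcal = 3.565×10^7 J; c = 0.162 cal/(g·K) = 677.8 J/(kg·K); ΔT = 2.79 °C = 2.790 K.
m = 18850 kg
18850 kg × (1 lb / 0.4536 kg) = 41558 lb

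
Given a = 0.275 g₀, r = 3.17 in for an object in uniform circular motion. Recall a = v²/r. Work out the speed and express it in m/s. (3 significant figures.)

Solving a = v²/r for v: v = √(a·r).
a = 0.275 g₀ = 2.697 m/s²; r = 3.17 in = 0.08052 m.
v = 0.4660 m/s

0.466 m/s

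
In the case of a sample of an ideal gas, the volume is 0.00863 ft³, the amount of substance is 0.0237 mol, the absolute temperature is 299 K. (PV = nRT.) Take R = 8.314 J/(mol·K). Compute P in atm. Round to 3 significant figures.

2.38 atm

From the ideal-gas law: P = nRT/V.
V = 0.00863 ft³ = 2.444×10^-4 m³; n = 0.0237 mol; T = 299 K; R = 8.314 J/(mol·K).
P = 2.411×10^5 Pa  (the unit combination reduces to kg/(m·s²) = Pa)
2.411×10^5 Pa × (1 atm / 1.013×10^5 Pa) = 2.379 atm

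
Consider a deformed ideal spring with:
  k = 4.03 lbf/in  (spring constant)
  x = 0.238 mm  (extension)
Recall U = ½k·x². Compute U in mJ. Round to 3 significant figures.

0.0200 mJ

Directly: U = ½kx².
k = 4.03 lbf/in = 705.8 N/m; x = 0.238 mm = 2.380×10^-4 m.
U = 1.999×10^-5 J
1.999×10^-5 J × (1 mJ / 0.001000 J) = 0.01999 mJ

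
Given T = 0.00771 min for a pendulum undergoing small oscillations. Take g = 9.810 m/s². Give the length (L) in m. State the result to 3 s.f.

0.0532 m

Solving T = 2π√(L/g) for L: L = g·(T/2π)².
T = 0.00771 min = 0.4626 s; g = 9.810 m/s².
L = 0.05318 m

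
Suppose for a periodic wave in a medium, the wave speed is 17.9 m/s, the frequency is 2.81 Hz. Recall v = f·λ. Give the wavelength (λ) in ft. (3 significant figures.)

Rearranging: λ = v/f.
v = 17.9 m/s; f = 2.81 Hz.
λ = 6.370 m
6.370 m × (1 ft / 0.3048 m) = 20.90 ft

20.9 ft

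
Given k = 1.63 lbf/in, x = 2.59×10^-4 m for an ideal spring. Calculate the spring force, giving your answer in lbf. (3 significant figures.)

0.0166 lbf

Directly: F = kx.
k = 1.63 lbf/in = 285.5 N/m; x = 2.59×10^-4 m.
F = 0.07393 N
0.07393 N × (1 lbf / 4.448 N) = 0.01662 lbf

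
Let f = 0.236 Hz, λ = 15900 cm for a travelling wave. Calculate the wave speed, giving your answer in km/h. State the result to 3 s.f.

Directly: v = fλ.
f = 0.236 Hz; λ = 15900 cm = 159.0 m.
v = 37.52 m/s
37.52 m/s × (1 km/h / 0.2778 m/s) = 135.1 km/h

135 km/h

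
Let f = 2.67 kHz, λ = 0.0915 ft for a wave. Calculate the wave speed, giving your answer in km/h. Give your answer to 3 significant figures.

268 km/h

Directly: v = fλ.
f = 2.67 kHz = 2670 Hz; λ = 0.0915 ft = 0.02789 m.
v = 74.46 m/s
74.46 m/s × (1 km/h / 0.2778 m/s) = 268.1 km/h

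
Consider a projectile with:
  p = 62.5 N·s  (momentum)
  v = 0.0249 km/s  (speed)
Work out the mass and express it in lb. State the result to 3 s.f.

5.53 lb

Solving p = m·v for m: m = p/v.
p = 62.5 N·s = 62.50 kg·m/s; v = 0.0249 km/s = 24.90 m/s.
m = 2.510 kg
2.510 kg × (1 lb / 0.4536 kg) = 5.534 lb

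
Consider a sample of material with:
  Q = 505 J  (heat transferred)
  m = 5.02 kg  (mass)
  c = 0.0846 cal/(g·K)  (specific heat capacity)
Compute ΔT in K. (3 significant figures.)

Rearranging: ΔT = Q/(m·c).
Q = 505 J; m = 5.02 kg; c = 0.0846 cal/(g·K) = 354.0 J/(kg·K).
ΔT = 0.2842 K

0.284 K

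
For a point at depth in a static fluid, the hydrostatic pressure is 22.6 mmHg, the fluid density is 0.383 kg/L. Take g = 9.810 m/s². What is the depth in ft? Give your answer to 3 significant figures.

Solving P = ρ·g·h for h: h = P/(ρ·g).
P = 22.6 mmHg = 3013 Pa; ρ = 0.383 kg/L = 383.0 kg/m³; g = 9.810 m/s².
h = 0.8019 m
0.8019 m × (1 ft / 0.3048 m) = 2.631 ft

2.63 ft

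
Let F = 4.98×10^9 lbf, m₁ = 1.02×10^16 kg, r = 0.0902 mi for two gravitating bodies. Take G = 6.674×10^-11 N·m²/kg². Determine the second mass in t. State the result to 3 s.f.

From Newton's law of gravitation: m₂ = F·r²/(G·m₁).
F = 4.98×10^9 lbf = 2.215×10^10 N; m₁ = 1.02×10^16 kg; r = 0.0902 mi = 145.2 m; G = 6.674×10^-11 N·m²/kg².
m₂ = 6.857×10^8 kg
6.857×10^8 kg × (1 t / 1000 kg) = 6.857×10^5 t

6.86×10^5 t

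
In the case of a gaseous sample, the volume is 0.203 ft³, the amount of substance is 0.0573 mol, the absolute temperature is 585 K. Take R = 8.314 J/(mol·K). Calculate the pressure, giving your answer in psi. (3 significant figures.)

From the ideal-gas law: P = nRT/V.
V = 0.203 ft³ = 0.005748 m³; n = 0.0573 mol; T = 585 K; R = 8.314 J/(mol·K).
P = 48482 Pa  (the unit combination reduces to kg/(m·s²) = Pa)
48482 Pa × (1 psi / 6895 Pa) = 7.032 psi

7.03 psi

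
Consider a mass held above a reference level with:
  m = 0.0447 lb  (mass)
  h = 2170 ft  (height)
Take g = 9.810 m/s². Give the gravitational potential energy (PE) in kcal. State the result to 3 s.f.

0.0314 kcal

PE is given directly by: PE = mgh.
m = 0.0447 lb = 0.02028 kg; h = 2170 ft = 661.4 m; g = 9.810 m/s².
PE = 131.6 J
131.6 J × (1 kcal / 4184 J) = 0.03144 kcal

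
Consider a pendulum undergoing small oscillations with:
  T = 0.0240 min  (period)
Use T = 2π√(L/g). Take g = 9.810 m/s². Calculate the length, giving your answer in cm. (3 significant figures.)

51.5 cm

Rearranging: L = g·(T/2π)².
T = 0.0240 min = 1.440 s; g = 9.810 m/s².
L = 0.5153 m
0.5153 m × (1 cm / 0.01000 m) = 51.53 cm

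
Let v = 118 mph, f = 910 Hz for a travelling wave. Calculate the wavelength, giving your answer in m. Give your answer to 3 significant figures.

Rearranging: λ = v/f.
v = 118 mph = 52.75 m/s; f = 910 Hz.
λ = 0.05797 m

0.0580 m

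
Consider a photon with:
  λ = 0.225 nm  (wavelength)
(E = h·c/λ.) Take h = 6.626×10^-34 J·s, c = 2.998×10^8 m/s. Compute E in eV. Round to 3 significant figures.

5510 eV

E is given directly by: E = hc/λ.
λ = 0.225 nm = 2.250×10^-10 m; h = 6.626×10^-34 J·s; c = 2.998×10^8 m/s.
E = 8.829×10^-16 J
8.829×10^-16 J × (1 eV / 1.602×10^-19 J) = 5510 eV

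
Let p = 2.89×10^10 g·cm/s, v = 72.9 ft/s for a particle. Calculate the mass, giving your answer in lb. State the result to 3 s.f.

28700 lb

Rearranging: m = p/v.
p = 2.89×10^10 g·cm/s = 2.890×10^5 kg·m/s; v = 72.9 ft/s = 22.22 m/s.
m = 13006 kg
13006 kg × (1 lb / 0.4536 kg) = 28674 lb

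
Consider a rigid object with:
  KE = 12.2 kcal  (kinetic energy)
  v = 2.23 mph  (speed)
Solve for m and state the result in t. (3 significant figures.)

Rearranging: m = 2·KE/v².
KE = 12.2 kcal = 51045 J; v = 2.23 mph = 0.9969 m/s.
m = 1.027×10^5 kg
1.027×10^5 kg × (1 t / 1000 kg) = 102.7 t

103 t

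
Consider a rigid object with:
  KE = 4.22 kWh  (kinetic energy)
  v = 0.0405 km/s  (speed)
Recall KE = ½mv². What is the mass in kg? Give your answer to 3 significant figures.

18500 kg

Rearranging KE = ½mv² for m: m = 2·KE/v².
KE = 4.22 kWh = 1.519×10^7 J; v = 0.0405 km/s = 40.50 m/s.
m = 18524 kg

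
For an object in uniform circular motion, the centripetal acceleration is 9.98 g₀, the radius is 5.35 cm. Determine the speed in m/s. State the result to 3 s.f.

Solving a = v²/r for v: v = √(a·r).
a = 9.98 g₀ = 97.87 m/s²; r = 5.35 cm = 0.05350 m.
v = 2.288 m/s

2.29 m/s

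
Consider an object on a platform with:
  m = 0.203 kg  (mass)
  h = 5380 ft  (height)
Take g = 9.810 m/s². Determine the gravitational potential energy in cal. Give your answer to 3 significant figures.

780 cal

Directly: PE = mgh.
m = 0.203 kg; h = 5380 ft = 1640 m; g = 9.810 m/s².
PE = 3266 J
3266 J × (1 cal / 4.184 J) = 780.5 cal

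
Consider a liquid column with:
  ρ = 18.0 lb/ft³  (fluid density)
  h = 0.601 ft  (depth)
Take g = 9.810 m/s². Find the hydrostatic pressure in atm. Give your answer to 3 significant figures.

0.00511 atm

Directly: P = ρgh.
ρ = 18.0 lb/ft³ = 288.3 kg/m³; h = 0.601 ft = 0.1832 m; g = 9.810 m/s².
P = 518.1 Pa  (the unit combination reduces to kg/(m·s²) = Pa)
518.1 Pa × (1 atm / 1.013×10^5 Pa) = 0.005114 atm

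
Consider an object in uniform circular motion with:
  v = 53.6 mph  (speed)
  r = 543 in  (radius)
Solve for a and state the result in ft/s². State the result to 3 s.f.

137 ft/s²

a is given directly by: a = v²/r.
v = 53.6 mph = 23.96 m/s; r = 543 in = 13.79 m.
a = 41.63 m/s²
41.63 m/s² × (1 ft/s² / 0.3048 m/s²) = 136.6 ft/s²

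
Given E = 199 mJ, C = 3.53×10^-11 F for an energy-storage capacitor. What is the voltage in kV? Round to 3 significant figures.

Rearranging: V = √(2E/C).
E = 199 mJ = 0.1990 J; C = 3.53×10^-11 F.
V = 1.062×10^5 V  (the unit combination reduces to kg·m²/(A·s³) = V)
1.062×10^5 V × (1 kV / 1000 V) = 106.2 kV

106 kV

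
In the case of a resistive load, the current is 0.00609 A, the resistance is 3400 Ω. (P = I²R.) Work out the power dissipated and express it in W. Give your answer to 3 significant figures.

0.126 W

Directly: P = I²R.
I = 0.00609 A; R = 3400 Ω.
P = 0.1261 W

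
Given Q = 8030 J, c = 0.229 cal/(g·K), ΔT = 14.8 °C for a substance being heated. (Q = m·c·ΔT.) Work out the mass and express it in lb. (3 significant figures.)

1.25 lb

Solving Q = m·c·ΔT for m: m = Q/(c·ΔT).
Q = 8030 J; c = 0.229 cal/(g·K) = 958.1 J/(kg·K); ΔT = 14.8 °C = 14.80 K.
m = 0.5663 kg
0.5663 kg × (1 lb / 0.4536 kg) = 1.248 lb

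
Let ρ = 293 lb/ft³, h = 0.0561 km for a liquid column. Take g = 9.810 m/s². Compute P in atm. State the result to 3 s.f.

Directly: P = ρgh.
ρ = 293 lb/ft³ = 4693 kg/m³; h = 0.0561 km = 56.10 m; g = 9.810 m/s².
P = 2.583×10^6 Pa  (the unit combination reduces to kg/(m·s²) = Pa)
2.583×10^6 Pa × (1 atm / 1.013×10^5 Pa) = 25.49 atm

25.5 atm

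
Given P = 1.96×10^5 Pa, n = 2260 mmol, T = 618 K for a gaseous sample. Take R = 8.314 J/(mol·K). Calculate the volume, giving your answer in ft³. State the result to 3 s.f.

2.09 ft³

From the ideal-gas law: V = nRT/P.
P = 1.96×10^5 Pa; n = 2260 mmol = 2.260 mol; T = 618 K; R = 8.314 J/(mol·K).
V = 0.05924 m³
0.05924 m³ × (1 ft³ / 0.02832 m³) = 2.092 ft³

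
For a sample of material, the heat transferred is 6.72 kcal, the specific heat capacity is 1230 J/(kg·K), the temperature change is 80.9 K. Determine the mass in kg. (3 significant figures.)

Solving Q = m·c·ΔT for m: m = Q/(c·ΔT).
Q = 6.72 kcal = 28116 J; c = 1230 J/(kg·K); ΔT = 80.9 K.
m = 0.2826 kg

0.283 kg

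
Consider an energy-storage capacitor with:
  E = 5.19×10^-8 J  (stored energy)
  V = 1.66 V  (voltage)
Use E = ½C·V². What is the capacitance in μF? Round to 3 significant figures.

Rearranging: C = 2E/V².
E = 5.19×10^-8 J; V = 1.66 V.
C = 3.767×10^-8 F
3.767×10^-8 F × (1 μF / 1.000×10^-6 F) = 0.03767 μF

0.0377 μF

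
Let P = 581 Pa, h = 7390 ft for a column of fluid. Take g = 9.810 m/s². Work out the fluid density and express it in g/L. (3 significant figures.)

Rearranging: ρ = P/(g·h).
P = 581 Pa; h = 7390 ft = 2252 m; g = 9.810 m/s².
ρ = 0.02629 kg/m³
Since 1 g/L = 1 kg/m³, 0.02629 g/L.

0.0263 g/L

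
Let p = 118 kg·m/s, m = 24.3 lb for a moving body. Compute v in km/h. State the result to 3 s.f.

Rearranging: v = p/m.
p = 118 kg·m/s; m = 24.3 lb = 11.02 kg.
v = 10.71 m/s
10.71 m/s × (1 km/h / 0.2778 m/s) = 38.54 km/h

38.5 km/h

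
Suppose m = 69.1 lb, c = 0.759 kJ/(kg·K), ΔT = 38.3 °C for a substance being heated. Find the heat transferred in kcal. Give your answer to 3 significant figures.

Q is given directly by: Q = mcΔT.
m = 69.1 lb = 31.34 kg; c = 0.759 kJ/(kg·K) = 759.0 J/(kg·K); ΔT = 38.3 °C = 38.30 K.
Q = 9.111×10^5 J  (the unit combination reduces to kg·m²/s² = J)
9.111×10^5 J × (1 kcal / 4184 J) = 217.8 kcal

218 kcal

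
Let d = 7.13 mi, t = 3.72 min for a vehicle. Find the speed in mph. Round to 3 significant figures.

115 mph

v is given directly by: v = d/t.
d = 7.13 mi = 11475 m; t = 3.72 min = 223.2 s.
v = 51.41 m/s
51.41 m/s × (1 mph / 0.4470 m/s) = 115.0 mph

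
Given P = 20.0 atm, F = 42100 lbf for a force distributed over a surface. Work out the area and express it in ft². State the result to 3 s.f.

0.995 ft²

Solving P = F/A for A: A = F/P.
P = 20.0 atm = 2.026×10^6 Pa; F = 42100 lbf = 1.873×10^5 N.
A = 0.09241 m²
0.09241 m² × (1 ft² / 0.09290 m²) = 0.9947 ft²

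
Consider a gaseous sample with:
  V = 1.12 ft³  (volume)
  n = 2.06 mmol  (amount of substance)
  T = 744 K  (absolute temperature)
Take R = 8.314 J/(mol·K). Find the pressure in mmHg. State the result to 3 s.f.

From the ideal-gas law: P = nRT/V.
V = 1.12 ft³ = 0.03171 m³; n = 2.06 mmol = 0.002060 mol; T = 744 K; R = 8.314 J/(mol·K).
P = 401.8 Pa  (the unit combination reduces to kg/(m·s²) = Pa)
401.8 Pa × (1 mmHg / 133.3 Pa) = 3.014 mmHg

3.01 mmHg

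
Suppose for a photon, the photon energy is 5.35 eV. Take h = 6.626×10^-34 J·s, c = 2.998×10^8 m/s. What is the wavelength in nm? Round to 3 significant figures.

Solving E = h·c/λ for λ: λ = hc/E.
E = 5.35 eV = 8.572×10^-19 J; h = 6.626×10^-34 J·s; c = 2.998×10^8 m/s.
λ = 2.317×10^-7 m
2.317×10^-7 m × (1 nm / 1.000×10^-9 m) = 231.7 nm

232 nm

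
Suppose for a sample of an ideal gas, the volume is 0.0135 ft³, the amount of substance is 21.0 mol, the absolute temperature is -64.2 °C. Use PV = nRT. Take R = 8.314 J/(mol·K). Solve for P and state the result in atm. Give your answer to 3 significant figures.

942 atm

From the ideal-gas law: P = nRT/V.
V = 0.0135 ft³ = 3.823×10^-4 m³; n = 21.0 mol; T = -64.2 °C = 208.9 K; R = 8.314 J/(mol·K).
P = 9.543×10^7 Pa
9.543×10^7 Pa × (1 atm / 1.013×10^5 Pa) = 941.8 atm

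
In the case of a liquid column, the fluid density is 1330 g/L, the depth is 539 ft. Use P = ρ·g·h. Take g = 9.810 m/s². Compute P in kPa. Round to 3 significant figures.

Directly: P = ρgh.
ρ = 1330 g/L = 1330 kg/m³; h = 539 ft = 164.3 m; g = 9.810 m/s².
P = 2.144×10^6 Pa
2.144×10^6 Pa × (1 kPa / 1000 Pa) = 2144 kPa

2140 kPa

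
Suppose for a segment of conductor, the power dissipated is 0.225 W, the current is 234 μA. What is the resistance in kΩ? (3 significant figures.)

4110 kΩ

Rearranging: R = P/I².
P = 0.225 W; I = 234 μA = 2.340×10^-4 A.
R = 4.109×10^6 Ω
4.109×10^6 Ω × (1 kΩ / 1000 Ω) = 4109 kΩ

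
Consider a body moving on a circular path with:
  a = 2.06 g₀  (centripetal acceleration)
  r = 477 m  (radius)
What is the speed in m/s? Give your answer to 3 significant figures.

Rearranging a = v²/r for v: v = √(a·r).
a = 2.06 g₀ = 20.20 m/s²; r = 477 m.
v = 98.16 m/s

98.2 m/s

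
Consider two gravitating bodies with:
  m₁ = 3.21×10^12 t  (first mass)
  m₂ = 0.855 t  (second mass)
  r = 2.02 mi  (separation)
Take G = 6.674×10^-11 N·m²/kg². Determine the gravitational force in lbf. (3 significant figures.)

F is given directly by: F = Gm₁m₂/r².
m₁ = 3.21×10^12 t = 3.210×10^15 kg; m₂ = 0.855 t = 855.0 kg; r = 2.02 mi = 3251 m; G = 6.674×10^-11 N·m²/kg².
F = 17.33 N
17.33 N × (1 lbf / 4.448 N) = 3.896 lbf

3.90 lbf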